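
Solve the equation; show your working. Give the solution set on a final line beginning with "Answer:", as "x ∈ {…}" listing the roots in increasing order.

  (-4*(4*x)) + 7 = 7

Step 1. [(-4*(4*x)) + 7 = 7] +7 is outermost — subtract 7 both sides, so sub: -4*(4*x) = 0.
Step 2. [-4*(4*x) = 0] LHS = -4·(…); ÷-4 both sides ⇒ div: 4*x = 0.
Step 3. [4*x = 0] 4 out front; divide by 4, so div: x = 0.

Answer: x ∈ {0}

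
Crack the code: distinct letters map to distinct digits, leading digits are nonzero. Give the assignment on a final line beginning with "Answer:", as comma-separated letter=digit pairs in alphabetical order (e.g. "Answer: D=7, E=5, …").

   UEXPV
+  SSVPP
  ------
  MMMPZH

Step 1. [M] M is the leading digit of a 6-digit sum of two 5-digit numbers; the final carry is exactly 1 ⇒ M=1.
Step 2. [col 1: V + P ≡ H (mod 10)] several values work for P in column 1 (V + P ≡ H (mod 10), carry-in 0); try P=7. So P=7.
Step 3. [col 1: V + P ≡ H (mod 10)] no forcing yet in column 1 (carry-in 0); V=6 is free and consistent — try it, so V=6.
Step 4. [col 1: V + P ≡ H (mod 10)] in column 1 we have V+P≡H with carry-in 0; given V=6, P=7 and digits 1,6,7 already taken and all letters distinct, that pins H to 3, so H=3.
Step 5. [col 2: P + P ≡ Z (mod 10)] column 2: given P=7, carry-in 1, and digits 1,3,6,7 already taken and all letters distinct, P+P≡Z (mod 10) forces Z=5. So Z=5.
Step 6. [col 3: X + V ≡ P (mod 10)] from column 3 (V=6, P=7, carry-in 1, digits 1,3,5,6,7 already taken and all letters distinct): X must equal 0, so X=0.
Step 7. [col 4: E + S ≡ M (mod 10)] column 4 (E + S ≡ M (mod 10), carry-in 0) doesn't pin E yet; pick E=9 and continue, so E=9.
Step 8. [col 4: E + S ≡ M (mod 10)] column 4 reads E+S+carry(0)=M with E=9, M=1; with digits 0,1,3,5,6,7,9 already taken and all letters distinct, the only value for S is 2 ⇒ S=2.
Step 9. [col 5: U + S ≡ M (mod 10)] column 5 reads U+S+carry(1)=M with S=2, M=1; with digits 0,1,2,3,5,6,7,9 already taken and all letters distinct, the only value for U is 8 ⇒ U=8.

Answer: E=9, H=3, M=1, P=7, S=2, U=8, V=6, X=0, Z=5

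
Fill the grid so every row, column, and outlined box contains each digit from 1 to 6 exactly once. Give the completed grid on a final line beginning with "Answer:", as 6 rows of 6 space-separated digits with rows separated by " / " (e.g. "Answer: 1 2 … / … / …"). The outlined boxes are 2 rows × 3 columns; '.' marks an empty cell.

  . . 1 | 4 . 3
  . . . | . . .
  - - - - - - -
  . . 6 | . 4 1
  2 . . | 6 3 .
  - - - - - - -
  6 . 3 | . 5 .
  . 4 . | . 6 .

Step 1. [r1c1∈{5}] r1c1 has the single candidate 5. So r1c1=5.
Step 2. [r6c6∈{2}] r6c6 has the single candidate 2 ⇒ r6c6=2.
Step 3. [r2c3∈{2,4}] in col 3, 2 fits only at r2c3 ⇒ r2c3=2.
Step 4. [r4c6∈{5}] r4c6's peers cover all but 5. So r4c6=5.
Step 5. [r5c4∈{1}] nothing but 1 survives at r5c4. So r5c4=1.
Step 6. [r3c1∈{3}] only 3 remains possible at r3c1 ⇒ r3c1=3.
Step 7. [r1c2∈{6}] r1c2's peers cover all but 6 ⇒ r1c2=6.
Step 8. [r2c2∈{3}] only 3 remains possible at r2c2, so r2c2=3.
Step 9. [r6c4∈{3}] r6c4 is down to just 3. So r6c4=3.
Step 10. [r4c2∈{1}] nothing but 1 survives at r4c2 ⇒ r4c2=1.
Step 11. [r5c6∈{4}] only 4 remains possible at r5c6, so r5c6=4.
Step 12. [r2c1∈{4}] r2c1 has the single candidate 4, so r2c1=4.
Step 13. [r3c2∈{5}] r3c2 is down to just 5. So r3c2=5.
Step 14. [r1c5∈{2}] r1c5 is down to just 2. So r1c5=2.
Step 15. [r2c6∈{6}] r2c6 is down to just 6 ⇒ r2c6=6.
Step 16. [r4c3∈{4}] r4c3 is down to just 4, so r4c3=4.
Step 17. [r6c3∈{5}] nothing but 5 survives at r6c3 ⇒ r6c3=5.
Step 18. [r5c2∈{2}] r5c2 is down to just 2. So r5c2=2.
Step 19. [r3c4∈{2}] r3c4 has the single candidate 2. So r3c4=2.
Step 20. [r6c1∈{1}] r6c1 has the single candidate 1 ⇒ r6c1=1.
Step 21. [r2c4∈{5}] only 5 remains possible at r2c4, so r2c4=5.
Step 22. [r2c5∈{1}] r2c5's peers cover all but 1. So r2c5=1.

Answer: 5 6 1 4 2 3 / 4 3 2 5 1 6 / 3 5 6 2 4 1 / 2 1 4 6 3 5 / 6 2 3 1 5 4 / 1 4 5 3 6 2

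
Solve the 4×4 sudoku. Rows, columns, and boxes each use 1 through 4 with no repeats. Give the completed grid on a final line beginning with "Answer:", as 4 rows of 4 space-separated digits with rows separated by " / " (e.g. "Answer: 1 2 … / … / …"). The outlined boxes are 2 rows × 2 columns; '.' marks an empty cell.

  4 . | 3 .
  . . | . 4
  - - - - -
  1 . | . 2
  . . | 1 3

Step 1. [r1c2∈{1,2}] 2 has one home in row 1: r1c2 ⇒ r1c2=2.
Step 2. [r3c2∈{3,4}] 3 has one home in row 3: r3c2 ⇒ r3c2=3.
Step 3. [r4c1∈{2}] r4c1 is down to just 2. So r4c1=2.
Step 4. [r3c3∈{4}] r3c3 is down to just 4. So r3c3=4.
Step 5. [r2c2∈{1}] only 1 remains possible at r2c2 ⇒ r2c2=1.
Step 6. [r4c2∈{4}] r4c2 is down to just 4 ⇒ r4c2=4.
Step 7. [r2c3∈{2}] only 2 remains possible at r2c3 ⇒ r2c3=2.
Step 8. [r1c4∈{1}] r1c4 has the single candidate 1. So r1c4=1.
Step 9. [r2c1∈{3}] r2c1 is down to just 3. So r2c1=3.

Answer: 4 2 3 1 / 3 1 2 4 / 1 3 4 2 / 2 4 1 3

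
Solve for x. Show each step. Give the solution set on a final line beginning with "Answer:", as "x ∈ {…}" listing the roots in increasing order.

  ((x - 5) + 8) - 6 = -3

Step 1. [((x - 5) + 8) - 6 = -3] add 6: x sits inside (… - 6). So sub: (x - 5) + 8 = 3.
Step 2. [(x - 5) + 8 = 3] +8 is outermost — subtract 8 both sides, so sub: x - 5 = -5.
Step 3. [x - 5 = -5] 5 comes off first (add 5), so sub: x = 0.

Answer: x ∈ {0}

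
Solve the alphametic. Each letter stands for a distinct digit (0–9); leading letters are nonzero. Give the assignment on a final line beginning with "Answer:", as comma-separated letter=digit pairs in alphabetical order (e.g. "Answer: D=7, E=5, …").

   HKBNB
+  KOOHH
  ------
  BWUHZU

Step 1. [col 1: B + H ≡ U (mod 10)] column 1 (B + H ≡ U (mod 10), carry-in 0) doesn't pin U yet; pick U=8 and continue. So U=8.
Step 2. [col 1: B + H ≡ U (mod 10)] B=1 is one option consistent with column 1 (B + H ≡ U (mod 10), carry-in 0) — take it. So B=1.
Step 3. [col 1: B + H ≡ U (mod 10)] in column 1 we have B+H≡U with carry-in 0; given B=1, U=8 and digits 1,8 already taken and all letters distinct, that pins H to 7, so H=7.
Step 4. [col 2: N + H ≡ Z (mod 10)] Z=6 is one option consistent with column 2 (N + H ≡ Z (mod 10), carry-in 0) — take it. So Z=6.
Step 5. [col 2: N + H ≡ Z (mod 10)] in column 2 we have N+H≡Z with carry-in 0; given H=7, Z=6 and digits 1,6,7,8 already taken and all letters distinct, that pins N to 9, so N=9.
Step 6. [col 3: B + O ≡ H (mod 10)] from column 3 (B=1, H=7, carry-in 1, digits 1,6,7,8,9 already taken and all letters distinct): O must equal 5. So O=5.
Step 7. [col 4: K + O ≡ U (mod 10)] from column 4 (O=5, U=8, carry-in 0, digits 1,5,6,7,8,9 already taken and all letters distinct): K must equal 3. So K=3.
Step 8. [col 5: H + K ≡ W (mod 10)] column 5 reads H+K+carry(0)=W with H=7, K=3; with digits 1,3,5,6,7,8,9 already taken and all letters distinct, the only value for W is 0. So W=0.

Answer: B=1, H=7, K=3, N=9, O=5, U=8, W=0, Z=6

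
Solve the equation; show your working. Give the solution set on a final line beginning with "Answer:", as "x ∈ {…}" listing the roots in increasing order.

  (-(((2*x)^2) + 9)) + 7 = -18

Step 1. [(-(((2*x)^2) + 9)) + 7 = -18] peel the +7: subtract 7 from each side ⇒ sub: -(((2*x)^2) + 9) = -25.
Step 2. [-(((2*x)^2) + 9) = -25] leading − — multiply by −1, so neg: ((2*x)^2) + 9 = 25.
Step 3. [((2*x)^2) + 9 = 25] 9 comes off first (subtract 9) ⇒ sub: (2*x)^2 = 16.
Step 4. [(2*x)^2 = 16] √ both sides: 16 ≥ 0 gives two branches, so sqrt: 2*x = 4 or -4.
Step 5. [2*x = 4 or -4] 2 out front; divide by 2. So div: x = 2 or -2.

Answer: x ∈ {-2, 2}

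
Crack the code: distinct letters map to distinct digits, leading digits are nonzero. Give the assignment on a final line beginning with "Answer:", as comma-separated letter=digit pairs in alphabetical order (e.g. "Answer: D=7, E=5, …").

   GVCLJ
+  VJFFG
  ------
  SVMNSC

Step 1. [col 1: J + G ≡ C (mod 10)] no forcing yet in column 1 (carry-in 0); J=6 is free and consistent — try it. So J=6.
Step 2. [col 1: J + G ≡ C (mod 10)] no forcing yet in column 1 (carry-in 0); G=9 is free and consistent — try it. So G=9.
Step 3. [col 1: J + G ≡ C (mod 10)] column 1: given J=6, G=9, carry-in 0, and digits 6,9 already taken and all letters distinct, J+G≡C (mod 10) forces C=5, so C=5.
Step 4. [col 2: L + F ≡ S (mod 10)] column 2 (L + F ≡ S (mod 10), carry-in 1) doesn't pin F yet; pick F=8 and continue, so F=8.
Step 5. [col 2: L + F ≡ S (mod 10)] S=1 is one option consistent with column 2 (L + F ≡ S (mod 10), carry-in 1) — take it, so S=1.
Step 6. [col 2: L + F ≡ S (mod 10)] column 2: given F=8, S=1, carry-in 1, and digits 1,5,6,8,9 already taken and all letters distinct, L+F≡S (mod 10) forces L=2. So L=2.
Step 7. [col 3: C + F ≡ N (mod 10)] in column 3 we have C+F≡N with carry-in 1; given C=5, F=8 and digits 1,2,5,6,8,9 already taken and all letters distinct, that pins N to 4 ⇒ N=4.
Step 8. [col 4: V + J ≡ M (mod 10)] several values work for M in column 4 (V + J ≡ M (mod 10), carry-in 1); try M=0, so M=0.
Step 9. [col 4: V + J ≡ M (mod 10)] in column 4 we have V+J≡M with carry-in 1; given J=6, M=0 and digits 0,1,2,4,5,6,8,9 already taken and all letters distinct, that pins V to 3, so V=3.

Answer: C=5, F=8, G=9, J=6, L=2, M=0, N=4, S=1, V=3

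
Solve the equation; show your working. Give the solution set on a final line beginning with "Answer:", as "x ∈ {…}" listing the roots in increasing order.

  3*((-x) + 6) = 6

Step 1. [3*((-x) + 6) = 6] LHS = 3·(…); ÷3 both sides, so div: (-x) + 6 = 2.
Step 2. [(-x) + 6 = 2] peel the +6: subtract 6 from each side ⇒ sub: -x = -4.
Step 3. [-x = -4] flip signs both sides ⇒ neg: x = 4.

Answer: x ∈ {4}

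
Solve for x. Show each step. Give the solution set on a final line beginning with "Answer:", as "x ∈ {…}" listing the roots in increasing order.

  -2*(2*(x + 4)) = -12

Step 1. [-2*(2*(x + 4)) = -12] LHS = -2·(…); ÷-2 both sides, so div: 2*(x + 4) = 6.
Step 2. [2*(x + 4) = 6] 2 out front; divide by 2. So div: x + 4 = 3.
Step 3. [x + 4 = 3] 4 comes off first (subtract 4). So sub: x = -1.

Answer: x ∈ {-1}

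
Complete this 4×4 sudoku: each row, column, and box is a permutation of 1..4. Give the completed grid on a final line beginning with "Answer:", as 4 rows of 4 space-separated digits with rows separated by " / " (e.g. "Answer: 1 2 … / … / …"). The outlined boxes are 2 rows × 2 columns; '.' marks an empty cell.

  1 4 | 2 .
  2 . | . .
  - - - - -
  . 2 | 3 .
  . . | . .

Step 1. [r3c4∈{1,4}] across row 3, 1 lands solely at r3c4. So r3c4=1.
Step 2. [r4c3∈{4}] r4c3 is down to just 4. So r4c3=4.
Step 3. [r2c2∈{3}] only 3 remains possible at r2c2. So r2c2=3.
Step 4. [r4c4∈{2}] r4c4 has the single candidate 2, so r4c4=2.
Step 5. [r2c3∈{1}] r2c3 has the single candidate 1. So r2c3=1.
Step 6. [r4c1∈{3}] r4c1 is down to just 3 ⇒ r4c1=3.
Step 7. [r4c2∈{1}] only 1 remains possible at r4c2, so r4c2=1.
Step 8. [r3c1∈{4}] r3c1 has the single candidate 4 ⇒ r3c1=4.
Step 9. [r1c4∈{3}] r1c4 is down to just 3. So r1c4=3.
Step 10. [r2c4∈{4}] r2c4 is down to just 4. So r2c4=4.

Answer: 1 4 2 3 / 2 3 1 4 / 4 2 3 1 / 3 1 4 2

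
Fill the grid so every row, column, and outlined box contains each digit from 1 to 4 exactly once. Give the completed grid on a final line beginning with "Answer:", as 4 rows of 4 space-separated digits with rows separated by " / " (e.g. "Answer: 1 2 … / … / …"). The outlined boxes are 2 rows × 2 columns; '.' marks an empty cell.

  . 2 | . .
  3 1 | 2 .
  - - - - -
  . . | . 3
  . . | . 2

Step 1. [r1c1∈{4}] r1c1's peers cover all but 4 ⇒ r1c1=4.
Step 2. [r4c1∈{1}] r4c1 is down to just 1, so r4c1=1.
Step 3. [r4c3∈{4}] r4c3's peers cover all but 4 ⇒ r4c3=4.
Step 4. [r3c3∈{1}] r3c3 has the single candidate 1, so r3c3=1.
Step 5. [r4c2∈{3}] r4c2 has the single candidate 3. So r4c2=3.
Step 6. [r1c4∈{1}] r1c4 has the single candidate 1 ⇒ r1c4=1.
Step 7. [r2c4∈{4}] r2c4 is down to just 4. So r2c4=4.
Step 8. [r3c1∈{2}] r3c1's peers cover all but 2, so r3c1=2.
Step 9. [r3c2∈{4}] nothing but 4 survives at r3c2, so r3c2=4.
Step 10. [r1c3∈{3}] r1c3 is down to just 3 ⇒ r1c3=3.

Answer: 4 2 3 1 / 3 1 2 4 / 2 4 1 3 / 1 3 4 2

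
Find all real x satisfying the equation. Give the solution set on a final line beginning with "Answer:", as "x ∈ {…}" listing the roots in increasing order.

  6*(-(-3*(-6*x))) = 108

Step 1. [6*(-(-3*(-6*x))) = 108] leading coefficient 6: divide by 6. So div: -(-3*(-6*x)) = 18.
Step 2. [-(-3*(-6*x)) = 18] LHS negated; negate both sides. So neg: -3*(-6*x) = -18.
Step 3. [-3*(-6*x) = -18] LHS = -3·(…); ÷-3 both sides ⇒ div: -6*x = 6.
Step 4. [-6*x = 6] leading coefficient -6: divide by -6. So div: x = -1.

Answer: x ∈ {-1}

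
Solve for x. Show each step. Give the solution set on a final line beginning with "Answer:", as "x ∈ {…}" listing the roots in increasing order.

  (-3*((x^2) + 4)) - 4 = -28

Step 1. [(-3*((x^2) + 4)) - 4 = -28] 4 comes off first (add 4) ⇒ sub: -3*((x^2) + 4) = -24.
Step 2. [-3*((x^2) + 4) = -24] LHS = -3·(…); ÷-3 both sides ⇒ div: (x^2) + 4 = 8.
Step 3. [(x^2) + 4 = 8] peel the +4: subtract 4 from each side. So sub: x^2 = 4.
Step 4. [x^2 = 4] √ both sides: 4 ≥ 0 gives two branches, so sqrt: x = 2 or -2.

Answer: x ∈ {-2, 2}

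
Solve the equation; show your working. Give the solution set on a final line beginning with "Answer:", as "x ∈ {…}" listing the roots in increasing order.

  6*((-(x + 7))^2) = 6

Step 1. [6*((-(x + 7))^2) = 6] LHS = 6·(…); ÷6 both sides, so div: (-(x + 7))^2 = 1.
Step 2. [(-(x + 7))^2 = 1] 1 ≥ 0, LHS is (·)² — take ±√. So sqrt: -(x + 7) = 1 or -1.
Step 3. [-(x + 7) = 1 or -1] leading − — multiply by −1 ⇒ neg: x + 7 = -1 or 1.
Step 4. [x + 7 = -1 or 1] 7 comes off first (subtract 7), so sub: x = -8 or -6.

Answer: x ∈ {-8, -6}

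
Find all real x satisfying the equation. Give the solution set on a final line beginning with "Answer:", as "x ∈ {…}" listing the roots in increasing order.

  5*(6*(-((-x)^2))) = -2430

Step 1. [5*(6*(-((-x)^2))) = -2430] LHS = 5·(…); ÷5 both sides ⇒ div: 6*(-((-x)^2)) = -486.
Step 2. [6*(-((-x)^2)) = -486] LHS = 6·(…); ÷6 both sides, so div: -((-x)^2) = -81.
Step 3. [-((-x)^2) = -81] flip signs both sides, so neg: (-x)^2 = 81.
Step 4. [(-x)^2 = 81] 81 ≥ 0, LHS is (·)² — take ±√. So sqrt: -x = 9 or -9.
Step 5. [-x = 9 or -9] leading − — multiply by −1 ⇒ neg: x = -9 or 9.

Answer: x ∈ {-9, 9}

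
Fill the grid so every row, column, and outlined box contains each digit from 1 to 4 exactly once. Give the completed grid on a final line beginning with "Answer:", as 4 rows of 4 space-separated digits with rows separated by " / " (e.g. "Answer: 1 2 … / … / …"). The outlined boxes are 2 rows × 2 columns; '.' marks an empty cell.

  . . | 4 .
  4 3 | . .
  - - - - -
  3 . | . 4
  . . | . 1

Step 1. [r4c1∈{2}] only 2 remains possible at r4c1 ⇒ r4c1=2.
Step 2. [r2c4∈{2}] nothing but 2 survives at r2c4, so r2c4=2.
Step 3. [r1c1∈{1}] r1c1 has the single candidate 1. So r1c1=1.
Step 4. [r2c3∈{1}] only 1 remains possible at r2c3, so r2c3=1.
Step 5. [r3c3∈{2}] nothing but 2 survives at r3c3. So r3c3=2.
Step 6. [r4c2∈{4}] only 4 remains possible at r4c2, so r4c2=4.
Step 7. [r3c2∈{1}] nothing but 1 survives at r3c2 ⇒ r3c2=1.
Step 8. [r4c3∈{3}] r4c3 has the single candidate 3, so r4c3=3.
Step 9. [r1c4∈{3}] r1c4's peers cover all but 3. So r1c4=3.
Step 10. [r1c2∈{2}] r1c2's peers cover all but 2 ⇒ r1c2=2.

Answer: 1 2 4 3 / 4 3 1 2 / 3 1 2 4 / 2 4 3 1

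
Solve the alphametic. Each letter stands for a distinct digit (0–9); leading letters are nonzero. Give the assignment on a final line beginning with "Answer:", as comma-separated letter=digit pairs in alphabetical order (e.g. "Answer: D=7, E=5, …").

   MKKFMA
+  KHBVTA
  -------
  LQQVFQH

Step 1. [L] adding two 6-digit numbers gives at most 6+1 digits, and here it does — L is that final carry and must be 1, so L=1.
Step 2. [col 1: A + A ≡ H (mod 10)] several values work for H in column 1 (A + A ≡ H (mod 10), carry-in 0); try H=8, so H=8.
Step 3. [col 1: A + A ≡ H (mod 10)] A=4 is one option consistent with column 1 (A + A ≡ H (mod 10), carry-in 0) — take it, so A=4.
Step 4. [col 2: M + T ≡ Q (mod 10)] several values work for Q in column 2 (M + T ≡ Q (mod 10), carry-in 0); try Q=0. So Q=0.
Step 5. [col 2: M + T ≡ Q (mod 10)] no forcing yet in column 2 (carry-in 0); M=7 is free and consistent — try it ⇒ M=7.
Step 6. [col 2: M + T ≡ Q (mod 10)] column 2 reads M+T+carry(0)=Q with M=7, Q=0; with digits 0,1,4,7,8 already taken and all letters distinct, the only value for T is 3 ⇒ T=3.
Step 7. [col 3: F + V ≡ F (mod 10)] from column 3 (nothing yet, carry-in 1, digits 0,1,3,4,7,8 already taken and all letters distinct): V must equal 9. So V=9.
Step 8. [col 3: F + V ≡ F (mod 10)] several values work for F in column 3 (F + V ≡ F (mod 10), carry-in 1); try F=5 ⇒ F=5.
Step 9. [col 4: K + B ≡ V (mod 10)] several values work for B in column 4 (K + B ≡ V (mod 10), carry-in 1); try B=6. So B=6.
Step 10. [col 4: K + B ≡ V (mod 10)] in column 4 we have K+B≡V with carry-in 1; given B=6, V=9 and digits 0,1,3,4,5,6,7,8,9 already taken and all letters distinct, that pins K to 2 ⇒ K=2.

Answer: A=4, B=6, F=5, H=8, K=2, L=1, M=7, Q=0, T=3, V=9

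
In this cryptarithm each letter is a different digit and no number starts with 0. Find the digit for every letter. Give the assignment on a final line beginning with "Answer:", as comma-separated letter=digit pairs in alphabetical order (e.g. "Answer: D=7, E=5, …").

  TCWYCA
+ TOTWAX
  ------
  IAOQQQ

Step 1. [col 1: A + X ≡ Q (mod 10)] no forcing yet in column 1 (carry-in 0); A=4 is free and consistent — try it ⇒ A=4.
Step 2. [col 1: A + X ≡ Q (mod 10)] several values work for X in column 1 (A + X ≡ Q (mod 10), carry-in 0); try X=6, so X=6.
Step 3. [col 1: A + X ≡ Q (mod 10)] in column 1 we have A+X≡Q with carry-in 0; given A=4, X=6 and digits 4,6 already taken and all letters distinct, that pins Q to 0 ⇒ Q=0.
Step 4. [col 2: C + A ≡ Q (mod 10)] in column 2 we have C+A≡Q with carry-in 1; given A=4, Q=0 and digits 0,4,6 already taken and all letters distinct, that pins C to 5, so C=5.
Step 5. [col 3: Y + W ≡ Q (mod 10)] several values work for W in column 3 (Y + W ≡ Q (mod 10), carry-in 1); try W=7 ⇒ W=7.
Step 6. [col 3: Y + W ≡ Q (mod 10)] column 3 reads Y+W+carry(1)=Q with W=7, Q=0; with digits 0,4,5,6,7 already taken and all letters distinct, the only value for Y is 2, so Y=2.
Step 7. [col 4: W + T ≡ O (mod 10)] T=1 is one option consistent with column 4 (W + T ≡ O (mod 10), carry-in 1) — take it ⇒ T=1.
Step 8. [col 4: W + T ≡ O (mod 10)] column 4 reads W+T+carry(1)=O with W=7, T=1; with digits 0,1,2,4,5,6,7 already taken and all letters distinct, the only value for O is 9. So O=9.
Step 9. [col 6: T + T ≡ I (mod 10)] from column 6 (T=1, carry-in 1, digits 0,1,2,4,5,6,7,9 already taken and all letters distinct): I must equal 3, so I=3.

Answer: A=4, C=5, I=3, O=9, Q=0, T=1, W=7, X=6, Y=2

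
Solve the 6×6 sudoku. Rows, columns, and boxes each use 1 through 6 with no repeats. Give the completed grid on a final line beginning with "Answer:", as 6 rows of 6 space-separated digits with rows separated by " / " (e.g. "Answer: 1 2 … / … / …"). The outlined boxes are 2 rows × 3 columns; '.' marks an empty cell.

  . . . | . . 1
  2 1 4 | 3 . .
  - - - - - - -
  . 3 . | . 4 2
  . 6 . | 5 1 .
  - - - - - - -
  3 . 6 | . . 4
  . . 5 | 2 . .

Step 1. [r1c1∈{5,6}] in col 1, 6 fits only at r1c1 ⇒ r1c1=6.
Step 2. [r2c6∈{5,6}] col 6 places 5 nowhere but r2c6. So r2c6=5.
Step 3. [r6c5∈{3,6}] col 5 places 3 nowhere but r6c5 ⇒ r6c5=3.
Step 4. [r6c1∈{1,4}] 1 has one home in row 6: r6c1, so r6c1=1.
Step 5. [r1c3∈{3}] r1c3 has the single candidate 3. So r1c3=3.
Step 6. [r4c6∈{3}] r4c6 is down to just 3, so r4c6=3.
Step 7. [r6c2∈{4}] r6c2 has the single candidate 4. So r6c2=4.
Step 8. [r5c2∈{2}] r5c2 has the single candidate 2, so r5c2=2.
Step 9. [r4c1∈{4}] only 4 remains possible at r4c1. So r4c1=4.
Step 10. [r1c4∈{4}] only 4 remains possible at r1c4. So r1c4=4.
Step 11. [r5c4∈{1}] r5c4 has the single candidate 1 ⇒ r5c4=1.
Step 12. [r3c4∈{6}] r3c4 has the single candidate 6 ⇒ r3c4=6.
Step 13. [r1c5∈{2}] r1c5's peers cover all but 2. So r1c5=2.
Step 14. [r4c3∈{2}] only 2 remains possible at r4c3, so r4c3=2.
Step 15. [r3c3∈{1}] only 1 remains possible at r3c3 ⇒ r3c3=1.
Step 16. [r2c5∈{6}] only 6 remains possible at r2c5, so r2c5=6.
Step 17. [r3c1∈{5}] r3c1's peers cover all but 5 ⇒ r3c1=5.
Step 18. [r6c6∈{6}] nothing but 6 survives at r6c6, so r6c6=6.
Step 19. [r5c5∈{5}] r5c5's peers cover all but 5, so r5c5=5.
Step 20. [r1c2∈{5}] only 5 remains possible at r1c2. So r1c2=5.

Answer: 6 5 3 4 2 1 / 2 1 4 3 6 5 / 5 3 1 6 4 2 / 4 6 2 5 1 3 / 3 2 6 1 5 4 / 1 4 5 2 3 6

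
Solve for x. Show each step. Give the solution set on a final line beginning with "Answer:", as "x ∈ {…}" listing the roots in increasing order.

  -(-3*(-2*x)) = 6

Step 1. [-(-3*(-2*x)) = 6] LHS negated; negate both sides. So neg: -3*(-2*x) = -6.
Step 2. [-3*(-2*x) = -6] divide by the outer -3, so div: -2*x = 2.
Step 3. [-2*x = 2] -2·(inner) — divide through by -2, so div: x = -1.

Answer: x ∈ {-1}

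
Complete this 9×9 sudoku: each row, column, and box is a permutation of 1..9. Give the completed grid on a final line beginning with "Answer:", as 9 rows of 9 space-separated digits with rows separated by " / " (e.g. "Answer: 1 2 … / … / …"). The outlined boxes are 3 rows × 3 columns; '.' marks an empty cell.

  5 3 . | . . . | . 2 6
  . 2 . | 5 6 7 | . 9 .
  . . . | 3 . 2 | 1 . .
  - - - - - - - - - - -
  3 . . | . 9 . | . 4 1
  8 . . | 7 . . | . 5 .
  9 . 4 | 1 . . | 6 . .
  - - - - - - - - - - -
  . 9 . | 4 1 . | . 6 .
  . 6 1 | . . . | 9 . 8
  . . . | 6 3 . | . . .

Step 1. [r7c3∈{2,3,5,7,8}] in col 3, 3 fits only at r7c3. So r7c3=3.
Step 2. [r8c1∈{2,4,7}] across row 8, 4 lands solely at r8c1. So r8c1=4.
Step 3. [r2c3∈{8}] only 8 remains possible at r2c3, so r2c3=8.
Step 4. [r8c6∈{5}] only 5 remains possible at r8c6, so r8c6=5.
Step 5. [r7c6∈{8}] r7c6 has the single candidate 8. So r7c6=8.
Step 6. [r3c9∈{4,5,7}] row 3 places 5 nowhere but r3c9. So r3c9=5.
Step 7. [r1c4∈{8,9}] col 4 places 9 nowhere but r1c4, so r1c4=9.
Step 8. [r1c3∈{7}] r1c3's peers cover all but 7, so r1c3=7.
Step 9. [r3c8∈{7,8}] 7 has one home in row 3: r3c8, so r3c8=7.
Step 10. [r1c7∈{4,8}] box 3 places 8 nowhere but r1c7 ⇒ r1c7=8.
Step 11. [r7c7∈{2,5,7}] r7c7 is the only open cell in row 7 admitting 5. So r7c7=5.
Step 12. [r1c5∈{4}] nothing but 4 survives at r1c5. So r1c5=4.
Step 13. [r5c5∈{2}] r5c5 has the single candidate 2, so r5c5=2.
Step 14. [r5c7∈{3}] r5c7's peers cover all but 3, so r5c7=3.
Step 15. [r6c9∈{2,7}] r6c9 is the only open cell in row 6 admitting 2, so r6c9=2.
Step 16. [r9c7∈{2,4,7}] r9c7 is the only open cell in col 7 admitting 2 ⇒ r9c7=2.
Step 17. [r9c1∈{7}] r9c1 has the single candidate 7 ⇒ r9c1=7.
Step 18. [r5c3∈{6}] r5c3 has the single candidate 6 ⇒ r5c3=6.
Step 19. [r9c3∈{5}] r9c3 has the single candidate 5 ⇒ r9c3=5.
Step 20. [r6c2∈{5,7}] row 6 places 7 nowhere but r6c2 ⇒ r6c2=7.
Step 21. [r9c9∈{4}] r9c9 has the single candidate 4 ⇒ r9c9=4.
Step 22. [r6c5∈{5,8}] row 6 places 5 nowhere but r6c5, so r6c5=5.
Step 23. [r7c1∈{2}] r7c1's peers cover all but 2. So r7c1=2.
Step 24. [r2c1∈{1}] r2c1 is down to just 1, so r2c1=1.
Step 25. [r8c8∈{3}] nothing but 3 survives at r8c8. So r8c8=3.
Step 26. [r2c9∈{3}] r2c9 has the single candidate 3. So r2c9=3.
Step 27. [r9c2∈{8}] only 8 remains possible at r9c2, so r9c2=8.
Step 28. [r4c7∈{7}] r4c7 has the single candidate 7. So r4c7=7.
Step 29. [r7c9∈{7}] nothing but 7 survives at r7c9, so r7c9=7.
Step 30. [r5c9∈{9}] only 9 remains possible at r5c9, so r5c9=9.
Step 31. [r4c3∈{2}] only 2 remains possible at r4c3, so r4c3=2.
Step 32. [r6c6∈{3}] r6c6 has the single candidate 3 ⇒ r6c6=3.
Step 33. [r6c8∈{8}] nothing but 8 survives at r6c8. So r6c8=8.
Step 34. [r3c5∈{8}] only 8 remains possible at r3c5, so r3c5=8.
Step 35. [r9c8∈{1}] r9c8 has the single candidate 1 ⇒ r9c8=1.
Step 36. [r5c2∈{1}] r5c2's peers cover all but 1 ⇒ r5c2=1.
Step 37. [r8c5∈{7}] r8c5's peers cover all but 7, so r8c5=7.
Step 38. [r4c6∈{6}] r4c6 is down to just 6. So r4c6=6.
Step 39. [r2c7∈{4}] nothing but 4 survives at r2c7, so r2c7=4.
Step 40. [r4c2∈{5}] only 5 remains possible at r4c2. So r4c2=5.
Step 41. [r9c6∈{9}] r9c6 is down to just 9, so r9c6=9.
Step 42. [r3c3∈{9}] r3c3 has the single candidate 9 ⇒ r3c3=9.
Step 43. [r5c6∈{4}] r5c6 is down to just 4, so r5c6=4.
Step 44. [r8c4∈{2}] nothing but 2 survives at r8c4 ⇒ r8c4=2.
Step 45. [r4c4∈{8}] only 8 remains possible at r4c4 ⇒ r4c4=8.
Step 46. [r1c6∈{1}] only 1 remains possible at r1c6, so r1c6=1.
Step 47. [r3c2∈{4}] r3c2 is down to just 4 ⇒ r3c2=4.
Step 48. [r3c1∈{6}] nothing but 6 survives at r3c1, so r3c1=6.

Answer: 5 3 7 9 4 1 8 2 6 / 1 2 8 5 6 7 4 9 3 / 6 4 9 3 8 2 1 7 5 / 3 5 2 8 9 6 7 4 1 / 8 1 6 7 2 4 3 5 9 / 9 7 4 1 5 3 6 8 2 / 2 9 3 4 1 8 5 6 7 / 4 6 1 2 7 5 9 3 8 / 7 8 5 6 3 9 2 1 4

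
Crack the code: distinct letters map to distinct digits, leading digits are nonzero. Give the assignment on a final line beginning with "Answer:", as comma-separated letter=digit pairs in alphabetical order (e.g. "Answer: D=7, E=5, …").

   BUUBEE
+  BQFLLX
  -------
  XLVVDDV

Step 1. [col 1: E + X ≡ V (mod 10)] several values work for V in column 1 (E + X ≡ V (mod 10), carry-in 0); try V=9. So V=9.
Step 2. [col 1: E + X ≡ V (mod 10)] E=8 is one option consistent with column 1 (E + X ≡ V (mod 10), carry-in 0) — take it ⇒ E=8.
Step 3. [col 1: E + X ≡ V (mod 10)] from column 1 (E=8, V=9, carry-in 0, digits 8,9 already taken and all letters distinct): X must equal 1 ⇒ X=1.
Step 4. [col 2: E + L ≡ D (mod 10)] column 2 (E + L ≡ D (mod 10), carry-in 0) doesn't pin D yet; pick D=2 and continue ⇒ D=2.
Step 5. [col 2: E + L ≡ D (mod 10)] column 2: given E=8, D=2, carry-in 0, and digits 1,2,8,9 already taken and all letters distinct, E+L≡D (mod 10) forces L=4. So L=4.
Step 6. [col 3: B + L ≡ D (mod 10)] from column 3 (L=4, D=2, carry-in 1, digits 1,2,4,8,9 already taken and all letters distinct): B must equal 7 ⇒ B=7.
Step 7. [col 4: U + F ≡ V (mod 10)] several values work for F in column 4 (U + F ≡ V (mod 10), carry-in 1); try F=5 ⇒ F=5.
Step 8. [col 4: U + F ≡ V (mod 10)] column 4 reads U+F+carry(1)=V with F=5, V=9; with digits 1,2,4,5,7,8,9 already taken and all letters distinct, the only value for U is 3, so U=3.
Step 9. [col 5: U + Q ≡ V (mod 10)] from column 5 (U=3, V=9, carry-in 0, digits 1,2,3,4,5,7,8,9 already taken and all letters distinct): Q must equal 6 ⇒ Q=6.

Answer: B=7, D=2, E=8, F=5, L=4, Q=6, U=3, V=9, X=1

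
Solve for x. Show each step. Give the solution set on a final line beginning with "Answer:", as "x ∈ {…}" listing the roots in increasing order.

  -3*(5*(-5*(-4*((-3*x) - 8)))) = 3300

Step 1. [-3*(5*(-5*(-4*((-3*x) - 8)))) = 3300] -3·(inner) — divide through by -3, so div: 5*(-5*(-4*((-3*x) - 8))) = -1100.
Step 2. [5*(-5*(-4*((-3*x) - 8))) = -1100] 5·(inner) — divide through by 5, so div: -5*(-4*((-3*x) - 8)) = -220.
Step 3. [-5*(-4*((-3*x) - 8)) = -220] divide by the outer -5. So div: -4*((-3*x) - 8) = 44.
Step 4. [-4*((-3*x) - 8) = 44] leading coefficient -4: divide by -4 ⇒ div: (-3*x) - 8 = -11.
Step 5. [(-3*x) - 8 = -11] add 8: x sits inside (… - 8). So sub: -3*x = -3.
Step 6. [-3*x = -3] LHS = -3·(…); ÷-3 both sides. So div: x = 1.

Answer: x ∈ {1}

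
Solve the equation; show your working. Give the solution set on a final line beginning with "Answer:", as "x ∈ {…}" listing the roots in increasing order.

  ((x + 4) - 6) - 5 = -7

Step 1. [((x + 4) - 6) - 5 = -7] peel the -5: add 5 from each side ⇒ sub: (x + 4) - 6 = -2.
Step 2. [(x + 4) - 6 = -2] the outer -6 inverts by adding 6, so sub: x + 4 = 4.
Step 3. [x + 4 = 4] 4 comes off first (subtract 4) ⇒ sub: x = 0.

Answer: x ∈ {0}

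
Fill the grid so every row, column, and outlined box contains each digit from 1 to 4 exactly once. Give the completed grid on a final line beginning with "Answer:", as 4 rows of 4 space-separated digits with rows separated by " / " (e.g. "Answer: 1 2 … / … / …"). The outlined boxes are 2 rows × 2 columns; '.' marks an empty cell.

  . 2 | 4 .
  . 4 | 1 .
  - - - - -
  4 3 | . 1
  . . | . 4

Step 1. [r1c4∈{3}] r1c4 has the single candidate 3. So r1c4=3.
Step 2. [r4c1∈{1,2}] in col 1, 2 fits only at r4c1 ⇒ r4c1=2.
Step 3. [r2c4∈{2}] r2c4 is down to just 2, so r2c4=2.
Step 4. [r2c1∈{3}] r2c1 is down to just 3, so r2c1=3.
Step 5. [r3c3∈{2}] r3c3's peers cover all but 2, so r3c3=2.
Step 6. [r1c1∈{1}] r1c1 is down to just 1, so r1c1=1.
Step 7. [r4c3∈{3}] nothing but 3 survives at r4c3 ⇒ r4c3=3.
Step 8. [r4c2∈{1}] nothing but 1 survives at r4c2 ⇒ r4c2=1.

Answer: 1 2 4 3 / 3 4 1 2 / 4 3 2 1 / 2 1 3 4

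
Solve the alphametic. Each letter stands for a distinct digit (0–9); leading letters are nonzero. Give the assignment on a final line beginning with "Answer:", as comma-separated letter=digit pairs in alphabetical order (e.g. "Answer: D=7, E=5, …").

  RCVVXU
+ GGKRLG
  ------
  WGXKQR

Step 1. [col 1: U + G ≡ R (mod 10)] R=3 is one option consistent with column 1 (U + G ≡ R (mod 10), carry-in 0) — take it, so R=3.
Step 2. [col 1: U + G ≡ R (mod 10)] column 1 (U + G ≡ R (mod 10), carry-in 0) doesn't pin U yet; pick U=7 and continue ⇒ U=7.
Step 3. [col 1: U + G ≡ R (mod 10)] column 1: given U=7, R=3, carry-in 0, and digits 3,7 already taken and all letters distinct, U+G≡R (mod 10) forces G=6 ⇒ G=6.
Step 4. [col 2: X + L ≡ Q (mod 10)] L=2 is one option consistent with column 2 (X + L ≡ Q (mod 10), carry-in 1) — take it, so L=2.
Step 5. [col 2: X + L ≡ Q (mod 10)] X=5 is one option consistent with column 2 (X + L ≡ Q (mod 10), carry-in 1) — take it, so X=5.
Step 6. [col 2: X + L ≡ Q (mod 10)] in column 2 we have X+L≡Q with carry-in 1; given X=5, L=2 and digits 2,3,5,6,7 already taken and all letters distinct, that pins Q to 8. So Q=8.
Step 7. [col 3: V + R ≡ K (mod 10)] in column 3 we have V+R≡K with carry-in 0; given R=3 and digits 2,3,5,6,7,8 already taken and all letters distinct, that pins K to 4 ⇒ K=4.
Step 8. [col 3: V + R ≡ K (mod 10)] column 3: given R=3, K=4, carry-in 0, and digits 2,3,4,5,6,7,8 already taken and all letters distinct, V+R≡K (mod 10) forces V=1, so V=1.
Step 9. [col 5: C + G ≡ G (mod 10)] in column 5 we have C+G≡G with carry-in 0; given G=6 and digits 1,2,3,4,5,6,7,8 already taken and all letters distinct, that pins C to 0 ⇒ C=0.
Step 10. [col 6: R + G ≡ W (mod 10)] from column 6 (R=3, G=6, carry-in 0, digits 0,1,2,3,4,5,6,7,8 already taken and all letters distinct): W must equal 9, so W=9.

Answer: C=0, G=6, K=4, L=2, Q=8, R=3, U=7, V=1, W=9, X=5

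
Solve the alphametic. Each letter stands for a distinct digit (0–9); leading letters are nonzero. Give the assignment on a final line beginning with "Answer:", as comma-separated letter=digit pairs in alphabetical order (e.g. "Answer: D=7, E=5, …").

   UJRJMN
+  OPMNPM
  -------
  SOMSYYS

Step 1. [col 1: N + M ≡ S (mod 10)] no forcing yet in column 1 (carry-in 0); S=1 is free and consistent — try it, so S=1.
Step 2. [col 1: N + M ≡ S (mod 10)] no forcing yet in column 1 (carry-in 0); M=4 is free and consistent — try it. So M=4.
Step 3. [col 1: N + M ≡ S (mod 10)] in column 1 we have N+M≡S with carry-in 0; given M=4, S=1 and digits 1,4 already taken and all letters distinct, that pins N to 7. So N=7.
Step 4. [col 2: M + P ≡ Y (mod 10)] column 2 (M + P ≡ Y (mod 10), carry-in 1) doesn't pin P yet; pick P=8 and continue, so P=8.
Step 5. [col 2: M + P ≡ Y (mod 10)] column 2: given M=4, P=8, carry-in 1, and digits 1,4,7,8 already taken and all letters distinct, M+P≡Y (mod 10) forces Y=3 ⇒ Y=3.
Step 6. [col 3: J + N ≡ Y (mod 10)] column 3: given N=7, Y=3, carry-in 1, and digits 1,3,4,7,8 already taken and all letters distinct, J+N≡Y (mod 10) forces J=5. So J=5.
Step 7. [col 4: R + M ≡ S (mod 10)] in column 4 we have R+M≡S with carry-in 1; given M=4, S=1 and digits 1,3,4,5,7,8 already taken and all letters distinct, that pins R to 6 ⇒ R=6.
Step 8. [col 6: U + O ≡ O (mod 10)] column 6: given nothing yet, carry-in 1, and digits 1,3,4,5,6,7,8 already taken and all letters distinct, U+O≡O (mod 10) forces U=9. So U=9.
Step 9. [col 6: U + O ≡ O (mod 10)] no forcing yet in column 6 (carry-in 1); O=2 is free and consistent — try it ⇒ O=2.

Answer: J=5, M=4, N=7, O=2, P=8, R=6, S=1, U=9, Y=3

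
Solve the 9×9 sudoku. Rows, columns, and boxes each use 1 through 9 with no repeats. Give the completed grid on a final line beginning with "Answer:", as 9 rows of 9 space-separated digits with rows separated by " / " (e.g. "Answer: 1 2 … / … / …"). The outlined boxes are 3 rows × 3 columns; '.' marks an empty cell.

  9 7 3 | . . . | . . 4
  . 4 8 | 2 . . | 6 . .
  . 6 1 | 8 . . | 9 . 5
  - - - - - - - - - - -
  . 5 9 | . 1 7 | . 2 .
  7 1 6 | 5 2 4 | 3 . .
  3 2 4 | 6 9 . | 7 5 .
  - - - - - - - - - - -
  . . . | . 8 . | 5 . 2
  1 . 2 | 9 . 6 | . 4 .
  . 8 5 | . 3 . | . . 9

Step 1. [r7c6∈{1}] r7c6 is down to just 1. So r7c6=1.
Step 2. [r5c9∈{8}] r5c9's peers cover all but 8. So r5c9=8.
Step 3. [r8c5∈{5,7}] 5 has one home in row 8: r8c5 ⇒ r8c5=5.
Step 4. [r8c9∈{3,7}] across row 8, 7 lands solely at r8c9, so r8c9=7.
Step 5. [r7c8∈{3,6}] r7c8 is the only open cell in box 9 admitting 3, so r7c8=3.
Step 6. [r1c4∈{1}] r1c4 has the single candidate 1. So r1c4=1.
Step 7. [r7c1∈{4,6}] 6 has one home in row 7: r7c1, so r7c1=6.
Step 8. [r2c5∈{7}] r2c5's peers cover all but 7 ⇒ r2c5=7.
Step 9. [r7c4∈{4,7}] 4 has one home in row 7: r7c4 ⇒ r7c4=4.
Step 10. [r2c9∈{1,3}] in col 9, 3 fits only at r2c9, so r2c9=3.
Step 11. [r2c6∈{5,9}] across row 2, 9 lands solely at r2c6 ⇒ r2c6=9.
Step 12. [r1c8∈{8}] only 8 remains possible at r1c8. So r1c8=8.
Step 13. [r9c7∈{1}] r9c7 is down to just 1, so r9c7=1.
Step 14. [r1c6∈{5}] r1c6's peers cover all but 5. So r1c6=5.
Step 15. [r4c9∈{6}] r4c9 has the single candidate 6. So r4c9=6.
Step 16. [r3c1∈{2}] nothing but 2 survives at r3c1. So r3c1=2.
Step 17. [r1c7∈{2}] r1c7 has the single candidate 2. So r1c7=2.
Step 18. [r8c2∈{3}] only 3 remains possible at r8c2 ⇒ r8c2=3.
Step 19. [r2c1∈{5}] nothing but 5 survives at r2c1, so r2c1=5.
Step 20. [r1c5∈{6}] r1c5 has the single candidate 6, so r1c5=6.
Step 21. [r3c6∈{3}] r3c6 is down to just 3. So r3c6=3.
Step 22. [r9c4∈{7}] r9c4's peers cover all but 7. So r9c4=7.
Step 23. [r4c4∈{3}] only 3 remains possible at r4c4. So r4c4=3.
Step 24. [r5c8∈{9}] nothing but 9 survives at r5c8, so r5c8=9.
Step 25. [r7c2∈{9}] r7c2 has the single candidate 9 ⇒ r7c2=9.
Step 26. [r6c9∈{1}] r6c9 has the single candidate 1 ⇒ r6c9=1.
Step 27. [r6c6∈{8}] r6c6 has the single candidate 8. So r6c6=8.
Step 28. [r2c8∈{1}] r2c8's peers cover all but 1. So r2c8=1.
Step 29. [r9c8∈{6}] r9c8's peers cover all but 6, so r9c8=6.
Step 30. [r9c1∈{4}] r9c1's peers cover all but 4 ⇒ r9c1=4.
Step 31. [r4c7∈{4}] only 4 remains possible at r4c7, so r4c7=4.
Step 32. [r7c3∈{7}] nothing but 7 survives at r7c3. So r7c3=7.
Step 33. [r9c6∈{2}] r9c6 has the single candidate 2. So r9c6=2.
Step 34. [r3c8∈{7}] only 7 remains possible at r3c8 ⇒ r3c8=7.
Step 35. [r3c5∈{4}] r3c5's peers cover all but 4 ⇒ r3c5=4.
Step 36. [r4c1∈{8}] r4c1 has the single candidate 8 ⇒ r4c1=8.
Step 37. [r8c7∈{8}] only 8 remains possible at r8c7 ⇒ r8c7=8.

Answer: 9 7 3 1 6 5 2 8 4 / 5 4 8 2 7 9 6 1 3 / 2 6 1 8 4 3 9 7 5 / 8 5 9 3 1 7 4 2 6 / 7 1 6 5 2 4 3 9 8 / 3 2 4 6 9 8 7 5 1 / 6 9 7 4 8 1 5 3 2 / 1 3 2 9 5 6 8 4 7 / 4 8 5 7 3 2 1 6 9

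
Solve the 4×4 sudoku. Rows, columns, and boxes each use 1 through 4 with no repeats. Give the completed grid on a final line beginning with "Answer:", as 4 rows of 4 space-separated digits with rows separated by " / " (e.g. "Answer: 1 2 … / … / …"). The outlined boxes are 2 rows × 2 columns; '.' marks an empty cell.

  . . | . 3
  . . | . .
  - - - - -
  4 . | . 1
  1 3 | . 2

Step 1. [r1c1∈{2}] only 2 remains possible at r1c1. So r1c1=2.
Step 2. [r2c4∈{4}] r2c4 has the single candidate 4 ⇒ r2c4=4.
Step 3. [r1c3∈{1}] only 1 remains possible at r1c3. So r1c3=1.
Step 4. [r4c3∈{4}] r4c3 is down to just 4, so r4c3=4.
Step 5. [r3c2∈{2}] r3c2's peers cover all but 2 ⇒ r3c2=2.
Step 6. [r2c3∈{2}] r2c3's peers cover all but 2, so r2c3=2.
Step 7. [r2c2∈{1}] r2c2's peers cover all but 1. So r2c2=1.
Step 8. [r1c2∈{4}] r1c2's peers cover all but 4, so r1c2=4.
Step 9. [r3c3∈{3}] only 3 remains possible at r3c3, so r3c3=3.
Step 10. [r2c1∈{3}] r2c1's peers cover all but 3 ⇒ r2c1=3.

Answer: 2 4 1 3 / 3 1 2 4 / 4 2 3 1 / 1 3 4 2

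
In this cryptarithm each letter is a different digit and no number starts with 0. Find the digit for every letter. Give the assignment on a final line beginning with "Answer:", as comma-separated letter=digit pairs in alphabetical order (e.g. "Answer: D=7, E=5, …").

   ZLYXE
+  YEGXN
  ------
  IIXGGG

Step 1. [col 1: E + N ≡ G (mod 10)] column 1 (E + N ≡ G (mod 10), carry-in 0) doesn't pin N yet; pick N=8 and continue ⇒ N=8.
Step 2. [I] the sum has 6 digits but both addends have 5; that extra leading digit I is the final carry, namely 1, so I=1.
Step 3. [col 1: E + N ≡ G (mod 10)] column 1 (E + N ≡ G (mod 10), carry-in 0) doesn't pin E yet; pick E=5 and continue, so E=5.
Step 4. [col 1: E + N ≡ G (mod 10)] from column 1 (E=5, N=8, carry-in 0, digits 1,5,8 already taken and all letters distinct): G must equal 3 ⇒ G=3.
Step 5. [col 2: X + X ≡ G (mod 10)] in column 2 we have X+X≡G with carry-in 1; given G=3 and digits 1,3,5,8 already taken and all letters distinct, that pins X to 6 ⇒ X=6.
Step 6. [col 3: Y + G ≡ G (mod 10)] from column 3 (G=3, carry-in 1, digits 1,3,5,6,8 already taken and all letters distinct): Y must equal 9 ⇒ Y=9.
Step 7. [col 4: L + E ≡ X (mod 10)] column 4 reads L+E+carry(1)=X with E=5, X=6; with digits 1,3,5,6,8,9 already taken and all letters distinct, the only value for L is 0, so L=0.
Step 8. [col 5: Z + Y ≡ I (mod 10)] in column 5 we have Z+Y≡I with carry-in 0; given Y=9, I=1 and digits 0,1,3,5,6,8,9 already taken and all letters distinct, that pins Z to 2, so Z=2.

Answer: E=5, G=3, I=1, L=0, N=8, X=6, Y=9, Z=2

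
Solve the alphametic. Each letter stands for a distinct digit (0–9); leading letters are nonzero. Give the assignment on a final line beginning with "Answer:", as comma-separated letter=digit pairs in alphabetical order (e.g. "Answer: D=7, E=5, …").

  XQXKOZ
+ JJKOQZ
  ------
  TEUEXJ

Step 1. [col 1: Z + Z ≡ J (mod 10)] no forcing yet in column 1 (carry-in 0); J=6 is free and consistent — try it ⇒ J=6.
Step 2. [col 1: Z + Z ≡ J (mod 10)] no forcing yet in column 1 (carry-in 0); Z=3 is free and consistent — try it. So Z=3.
Step 3. [col 2: O + Q ≡ X (mod 10)] no forcing yet in column 2 (carry-in 0); O=5 is free and consistent — try it, so O=5.
Step 4. [col 2: O + Q ≡ X (mod 10)] X=2 is one option consistent with column 2 (O + Q ≡ X (mod 10), carry-in 0) — take it. So X=2.
Step 5. [col 2: O + Q ≡ X (mod 10)] column 2: given O=5, X=2, carry-in 0, and digits 2,3,5,6 already taken and all letters distinct, O+Q≡X (mod 10) forces Q=7 ⇒ Q=7.
Step 6. [col 3: K + O ≡ E (mod 10)] K=8 is one option consistent with column 3 (K + O ≡ E (mod 10), carry-in 1) — take it ⇒ K=8.
Step 7. [col 3: K + O ≡ E (mod 10)] column 3: given K=8, O=5, carry-in 1, and digits 2,3,5,6,7,8 already taken and all letters distinct, K+O≡E (mod 10) forces E=4, so E=4.
Step 8. [col 4: X + K ≡ U (mod 10)] in column 4 we have X+K≡U with carry-in 1; given X=2, K=8 and digits 2,3,4,5,6,7,8 already taken and all letters distinct, that pins U to 1 ⇒ U=1.
Step 9. [col 6: X + J ≡ T (mod 10)] in column 6 we have X+J≡T with carry-in 1; given X=2, J=6 and digits 1,2,3,4,5,6,7,8 already taken and all letters distinct, that pins T to 9, so T=9.

Answer: E=4, J=6, K=8, O=5, Q=7, T=9, U=1, X=2, Z=3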